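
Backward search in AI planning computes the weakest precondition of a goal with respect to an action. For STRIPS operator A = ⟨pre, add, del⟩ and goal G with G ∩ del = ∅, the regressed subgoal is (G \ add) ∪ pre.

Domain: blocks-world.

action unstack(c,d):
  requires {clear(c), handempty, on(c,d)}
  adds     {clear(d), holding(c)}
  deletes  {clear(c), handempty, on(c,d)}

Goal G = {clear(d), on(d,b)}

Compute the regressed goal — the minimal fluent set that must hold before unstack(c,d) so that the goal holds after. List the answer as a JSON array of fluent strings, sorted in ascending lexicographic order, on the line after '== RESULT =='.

Compute (G \ add) ∪ pre:
  G ∩ del = {}  (empty — regression defined)
  G \ add = {clear(d), on(d,b)} \ {clear(d), holding(c)} = {on(d,b)}
  ∪ pre   = {on(d,b)} ∪ {clear(c), handempty, on(c,d)}
          = {clear(c), handempty, on(c,d), on(d,b)}

== RESULT ==
["clear(c)", "handempty", "on(c,d)", "on(d,b)"]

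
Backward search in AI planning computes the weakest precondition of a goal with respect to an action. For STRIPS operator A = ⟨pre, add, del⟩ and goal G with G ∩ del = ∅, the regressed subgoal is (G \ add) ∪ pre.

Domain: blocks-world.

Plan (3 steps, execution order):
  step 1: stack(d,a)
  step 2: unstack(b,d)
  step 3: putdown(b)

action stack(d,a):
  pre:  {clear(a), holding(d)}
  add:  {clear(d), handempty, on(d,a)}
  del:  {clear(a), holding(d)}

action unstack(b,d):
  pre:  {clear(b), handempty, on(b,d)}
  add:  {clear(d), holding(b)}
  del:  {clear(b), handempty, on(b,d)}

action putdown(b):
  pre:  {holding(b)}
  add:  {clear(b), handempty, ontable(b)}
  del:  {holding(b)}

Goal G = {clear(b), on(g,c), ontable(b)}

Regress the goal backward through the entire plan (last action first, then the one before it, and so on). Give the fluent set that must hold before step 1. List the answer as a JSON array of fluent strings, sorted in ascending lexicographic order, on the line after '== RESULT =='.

Regress step by step:
  through step 3 (putdown(b)): drop {clear(b), ontable(b)}, keep {on(g,c)}, require {holding(b)}
    → {holding(b), on(g,c)}
  through step 2 (unstack(b,d)): drop {holding(b)}, keep {on(g,c)}, require {clear(b), handempty, on(b,d)}
    → {clear(b), handempty, on(b,d), on(g,c)}
  through step 1 (stack(d,a)): drop {handempty}, keep {clear(b), on(b,d), on(g,c)}, require {clear(a), holding(d)}
    → {clear(a), clear(b), holding(d), on(b,d), on(g,c)}

== RESULT ==
["clear(a)", "clear(b)", "holding(d)", "on(b,d)", "on(g,c)"]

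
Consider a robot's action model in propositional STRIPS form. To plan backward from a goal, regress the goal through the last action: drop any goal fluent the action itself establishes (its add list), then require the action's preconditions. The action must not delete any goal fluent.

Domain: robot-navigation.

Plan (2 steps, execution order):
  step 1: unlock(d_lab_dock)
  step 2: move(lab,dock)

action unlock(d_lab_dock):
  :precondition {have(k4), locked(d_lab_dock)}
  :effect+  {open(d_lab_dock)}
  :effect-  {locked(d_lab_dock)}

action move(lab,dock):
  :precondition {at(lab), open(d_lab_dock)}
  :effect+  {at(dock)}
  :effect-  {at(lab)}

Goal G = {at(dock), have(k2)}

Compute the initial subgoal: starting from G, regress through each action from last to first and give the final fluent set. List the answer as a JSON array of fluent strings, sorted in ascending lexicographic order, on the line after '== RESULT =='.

Work backward from the goal:
  through step 2 (move(lab,dock)): drop {at(dock)}, keep {have(k2)}, require {at(lab), open(d_lab_dock)}
    → {at(lab), have(k2), open(d_lab_dock)}
  through step 1 (unlock(d_lab_dock)): drop {open(d_lab_dock)}, keep {at(lab), have(k2)}, require {have(k4), locked(d_lab_dock)}
    → {at(lab), have(k2), have(k4), locked(d_lab_dock)}

== RESULT ==
["at(lab)", "have(k2)", "have(k4)", "locked(d_lab_dock)"]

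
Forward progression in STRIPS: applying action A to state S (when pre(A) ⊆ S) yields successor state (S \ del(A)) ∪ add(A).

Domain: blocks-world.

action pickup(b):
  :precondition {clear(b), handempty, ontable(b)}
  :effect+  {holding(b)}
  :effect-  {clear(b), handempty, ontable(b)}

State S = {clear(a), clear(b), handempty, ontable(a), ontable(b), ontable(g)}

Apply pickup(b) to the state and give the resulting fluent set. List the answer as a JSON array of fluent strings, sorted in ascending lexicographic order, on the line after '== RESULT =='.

Compute (S \ del) ∪ add:
  pre ⊆ S: {clear(b), handempty, ontable(b)} ⊆ S  — applicable
  S \ del = {clear(a), ontable(a), ontable(g)}
  ∪ add   = {clear(a), holding(b), ontable(a), ontable(g)}

== RESULT ==
["clear(a)", "holding(b)", "ontable(a)", "ontable(g)"]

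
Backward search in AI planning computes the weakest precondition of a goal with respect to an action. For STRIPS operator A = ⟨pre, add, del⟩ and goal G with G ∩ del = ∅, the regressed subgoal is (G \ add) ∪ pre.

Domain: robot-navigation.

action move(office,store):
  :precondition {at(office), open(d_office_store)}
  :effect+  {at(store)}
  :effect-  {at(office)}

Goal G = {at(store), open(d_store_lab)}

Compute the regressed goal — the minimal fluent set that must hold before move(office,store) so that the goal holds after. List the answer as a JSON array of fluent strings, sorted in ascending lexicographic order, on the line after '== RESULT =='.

Regress:
  G ∩ del = {}  (empty — regression defined)
  G \ add = {at(store), open(d_store_lab)} \ {at(store)} = {open(d_store_lab)}
  ∪ pre   = {open(d_store_lab)} ∪ {at(office), open(d_office_store)}
          = {at(office), open(d_office_store), open(d_store_lab)}

== RESULT ==
["at(office)", "open(d_office_store)", "open(d_store_lab)"]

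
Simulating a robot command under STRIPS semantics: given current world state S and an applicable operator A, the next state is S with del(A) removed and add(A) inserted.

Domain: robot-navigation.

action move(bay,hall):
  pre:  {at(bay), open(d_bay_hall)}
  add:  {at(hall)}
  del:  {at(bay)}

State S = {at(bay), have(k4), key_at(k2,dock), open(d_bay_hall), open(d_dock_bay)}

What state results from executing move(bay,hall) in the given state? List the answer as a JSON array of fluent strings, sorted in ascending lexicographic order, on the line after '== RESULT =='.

Progress:
  pre ⊆ S: {at(bay), open(d_bay_hall)} ⊆ S  — applicable
  S \ del = {have(k4), key_at(k2,dock), open(d_bay_hall), open(d_dock_bay)}
  ∪ add   = {at(hall), have(k4), key_at(k2,dock), open(d_bay_hall), open(d_dock_bay)}

== RESULT ==
["at(hall)", "have(k4)", "key_at(k2,dock)", "open(d_bay_hall)", "open(d_dock_bay)"]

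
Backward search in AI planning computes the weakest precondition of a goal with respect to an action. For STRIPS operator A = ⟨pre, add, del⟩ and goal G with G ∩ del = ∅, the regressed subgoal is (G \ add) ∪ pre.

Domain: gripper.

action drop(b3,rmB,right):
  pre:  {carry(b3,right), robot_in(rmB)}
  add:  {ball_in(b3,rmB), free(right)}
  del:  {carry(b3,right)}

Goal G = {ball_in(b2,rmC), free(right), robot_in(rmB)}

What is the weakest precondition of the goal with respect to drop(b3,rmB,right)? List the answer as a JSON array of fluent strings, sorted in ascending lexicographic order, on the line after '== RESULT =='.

Compute (G \ add) ∪ pre:
  G ∩ del = {}  (empty — regression defined)
  G \ add = {ball_in(b2,rmC), free(right), robot_in(rmB)} \ {ball_in(b3,rmB), free(right)} = {ball_in(b2,rmC), robot_in(rmB)}
  ∪ pre   = {ball_in(b2,rmC), robot_in(rmB)} ∪ {carry(b3,right), robot_in(rmB)}
          = {ball_in(b2,rmC), carry(b3,right), robot_in(rmB)}

== RESULT ==
["ball_in(b2,rmC)", "carry(b3,right)", "robot_in(rmB)"]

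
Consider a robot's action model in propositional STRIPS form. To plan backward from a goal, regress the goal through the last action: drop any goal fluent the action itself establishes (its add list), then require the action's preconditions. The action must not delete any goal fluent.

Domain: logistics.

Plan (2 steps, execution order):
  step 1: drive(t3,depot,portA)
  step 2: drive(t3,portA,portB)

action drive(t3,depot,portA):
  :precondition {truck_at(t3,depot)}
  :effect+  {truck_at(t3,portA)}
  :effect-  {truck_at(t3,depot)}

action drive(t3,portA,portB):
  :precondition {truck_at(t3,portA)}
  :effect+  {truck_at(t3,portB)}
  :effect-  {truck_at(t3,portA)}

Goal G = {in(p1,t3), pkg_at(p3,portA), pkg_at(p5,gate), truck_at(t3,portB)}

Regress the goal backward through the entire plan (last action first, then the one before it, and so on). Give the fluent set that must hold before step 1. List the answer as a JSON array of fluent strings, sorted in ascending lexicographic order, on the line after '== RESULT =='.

Work backward from the goal:
  through step 2 (drive(t3,portA,portB)): drop {truck_at(t3,portB)}, keep {in(p1,t3), pkg_at(p3,portA), pkg_at(p5,gate)}, require {truck_at(t3,portA)}
    → {in(p1,t3), pkg_at(p3,portA), pkg_at(p5,gate), truck_at(t3,portA)}
  through step 1 (drive(t3,depot,portA)): drop {truck_at(t3,portA)}, keep {in(p1,t3), pkg_at(p3,portA), pkg_at(p5,gate)}, require {truck_at(t3,depot)}
    → {in(p1,t3), pkg_at(p3,portA), pkg_at(p5,gate), truck_at(t3,depot)}

== RESULT ==
["in(p1,t3)", "pkg_at(p3,portA)", "pkg_at(p5,gate)", "truck_at(t3,depot)"]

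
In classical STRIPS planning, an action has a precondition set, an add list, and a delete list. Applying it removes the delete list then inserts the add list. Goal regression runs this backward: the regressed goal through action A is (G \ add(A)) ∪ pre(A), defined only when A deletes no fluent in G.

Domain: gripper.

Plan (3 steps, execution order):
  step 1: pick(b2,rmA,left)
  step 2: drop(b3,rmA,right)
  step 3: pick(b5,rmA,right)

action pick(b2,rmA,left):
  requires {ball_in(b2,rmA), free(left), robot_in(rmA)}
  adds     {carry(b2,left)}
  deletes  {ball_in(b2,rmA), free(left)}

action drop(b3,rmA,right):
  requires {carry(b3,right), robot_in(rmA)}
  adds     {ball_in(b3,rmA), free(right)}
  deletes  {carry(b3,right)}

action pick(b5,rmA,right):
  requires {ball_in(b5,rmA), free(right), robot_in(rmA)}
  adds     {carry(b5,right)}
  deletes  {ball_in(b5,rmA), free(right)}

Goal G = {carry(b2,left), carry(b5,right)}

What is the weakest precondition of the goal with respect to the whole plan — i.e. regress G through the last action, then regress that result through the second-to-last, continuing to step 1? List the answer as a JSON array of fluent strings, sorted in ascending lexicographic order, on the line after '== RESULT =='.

Regress step by step:
  through step 3 (pick(b5,rmA,right)): drop {carry(b5,right)}, keep {carry(b2,left)}, require {ball_in(b5,rmA), free(right), robot_in(rmA)}
    → {ball_in(b5,rmA), carry(b2,left), free(right), robot_in(rmA)}
  through step 2 (drop(b3,rmA,right)): drop {free(right)}, keep {ball_in(b5,rmA), carry(b2,left), robot_in(rmA)}, require {carry(b3,right), robot_in(rmA)}
    → {ball_in(b5,rmA), carry(b2,left), carry(b3,right), robot_in(rmA)}
  through step 1 (pick(b2,rmA,left)): drop {carry(b2,left)}, keep {ball_in(b5,rmA), carry(b3,right), robot_in(rmA)}, require {ball_in(b2,rmA), free(left), robot_in(rmA)}
    → {ball_in(b2,rmA), ball_in(b5,rmA), carry(b3,right), free(left), robot_in(rmA)}

== RESULT ==
["ball_in(b2,rmA)", "ball_in(b5,rmA)", "carry(b3,right)", "free(left)", "robot_in(rmA)"]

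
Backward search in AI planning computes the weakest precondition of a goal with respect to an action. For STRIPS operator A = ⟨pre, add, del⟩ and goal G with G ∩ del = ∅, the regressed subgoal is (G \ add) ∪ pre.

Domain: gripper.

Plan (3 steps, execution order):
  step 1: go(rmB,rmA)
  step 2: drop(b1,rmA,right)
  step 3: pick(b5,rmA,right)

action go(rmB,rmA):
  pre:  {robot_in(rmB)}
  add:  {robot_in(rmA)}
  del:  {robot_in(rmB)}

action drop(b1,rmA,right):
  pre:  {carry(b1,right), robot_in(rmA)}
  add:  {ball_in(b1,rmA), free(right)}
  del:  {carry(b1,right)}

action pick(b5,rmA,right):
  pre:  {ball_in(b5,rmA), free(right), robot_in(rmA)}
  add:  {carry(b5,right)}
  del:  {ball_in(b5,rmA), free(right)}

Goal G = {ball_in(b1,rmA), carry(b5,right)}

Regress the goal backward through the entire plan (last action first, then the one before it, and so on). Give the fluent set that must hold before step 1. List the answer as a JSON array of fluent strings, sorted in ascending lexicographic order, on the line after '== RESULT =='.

Work backward from the goal:
  through step 3 (pick(b5,rmA,right)): drop {carry(b5,right)}, keep {ball_in(b1,rmA)}, require {ball_in(b5,rmA), free(right), robot_in(rmA)}
    → {ball_in(b1,rmA), ball_in(b5,rmA), free(right), robot_in(rmA)}
  through step 2 (drop(b1,rmA,right)): drop {ball_in(b1,rmA), free(right)}, keep {ball_in(b5,rmA), robot_in(rmA)}, require {carry(b1,right), robot_in(rmA)}
    → {ball_in(b5,rmA), carry(b1,right), robot_in(rmA)}
  through step 1 (go(rmB,rmA)): drop {robot_in(rmA)}, keep {ball_in(b5,rmA), carry(b1,right)}, require {robot_in(rmB)}
    → {ball_in(b5,rmA), carry(b1,right), robot_in(rmB)}

== RESULT ==
["ball_in(b5,rmA)", "carry(b1,right)", "robot_in(rmB)"]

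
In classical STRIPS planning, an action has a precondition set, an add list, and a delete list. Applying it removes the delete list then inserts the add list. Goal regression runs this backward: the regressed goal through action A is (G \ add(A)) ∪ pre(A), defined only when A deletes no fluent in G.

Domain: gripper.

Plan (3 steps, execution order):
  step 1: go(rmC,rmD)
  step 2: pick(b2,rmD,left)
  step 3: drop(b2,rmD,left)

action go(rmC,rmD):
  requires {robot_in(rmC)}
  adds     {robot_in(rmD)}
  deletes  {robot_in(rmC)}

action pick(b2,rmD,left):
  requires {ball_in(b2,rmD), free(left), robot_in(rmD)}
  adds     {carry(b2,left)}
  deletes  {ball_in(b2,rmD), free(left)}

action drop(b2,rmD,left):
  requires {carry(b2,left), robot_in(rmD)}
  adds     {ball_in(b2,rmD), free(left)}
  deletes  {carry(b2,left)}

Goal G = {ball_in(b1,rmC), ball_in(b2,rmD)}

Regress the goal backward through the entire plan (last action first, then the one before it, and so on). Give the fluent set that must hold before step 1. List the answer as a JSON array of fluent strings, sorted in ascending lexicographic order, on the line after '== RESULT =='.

Work backward from the goal:
  through step 3 (drop(b2,rmD,left)): drop {ball_in(b2,rmD)}, keep {ball_in(b1,rmC)}, require {carry(b2,left), robot_in(rmD)}
    → {ball_in(b1,rmC), carry(b2,left), robot_in(rmD)}
  through step 2 (pick(b2,rmD,left)): drop {carry(b2,left)}, keep {ball_in(b1,rmC), robot_in(rmD)}, require {ball_in(b2,rmD), free(left), robot_in(rmD)}
    → {ball_in(b1,rmC), ball_in(b2,rmD), free(left), robot_in(rmD)}
  through step 1 (go(rmC,rmD)): drop {robot_in(rmD)}, keep {ball_in(b1,rmC), ball_in(b2,rmD), free(left)}, require {robot_in(rmC)}
    → {ball_in(b1,rmC), ball_in(b2,rmD), free(left), robot_in(rmC)}

== RESULT ==
["ball_in(b1,rmC)", "ball_in(b2,rmD)", "free(left)", "robot_in(rmC)"]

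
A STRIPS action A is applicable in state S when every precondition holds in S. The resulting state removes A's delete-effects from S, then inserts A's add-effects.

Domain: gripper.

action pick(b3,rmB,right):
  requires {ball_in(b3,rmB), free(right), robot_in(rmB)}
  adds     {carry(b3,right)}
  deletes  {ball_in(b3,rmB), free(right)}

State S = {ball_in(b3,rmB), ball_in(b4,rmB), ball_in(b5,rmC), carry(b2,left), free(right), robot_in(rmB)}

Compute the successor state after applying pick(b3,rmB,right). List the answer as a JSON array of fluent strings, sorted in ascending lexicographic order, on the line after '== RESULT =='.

Progress:
  pre ⊆ S: {ball_in(b3,rmB), free(right), robot_in(rmB)} ⊆ S  — applicable
  S \ del = {ball_in(b4,rmB), ball_in(b5,rmC), carry(b2,left), robot_in(rmB)}
  ∪ add   = {ball_in(b4,rmB), ball_in(b5,rmC), carry(b2,left), carry(b3,right), robot_in(rmB)}

== RESULT ==
["ball_in(b4,rmB)", "ball_in(b5,rmC)", "carry(b2,left)", "carry(b3,right)", "robot_in(rmB)"]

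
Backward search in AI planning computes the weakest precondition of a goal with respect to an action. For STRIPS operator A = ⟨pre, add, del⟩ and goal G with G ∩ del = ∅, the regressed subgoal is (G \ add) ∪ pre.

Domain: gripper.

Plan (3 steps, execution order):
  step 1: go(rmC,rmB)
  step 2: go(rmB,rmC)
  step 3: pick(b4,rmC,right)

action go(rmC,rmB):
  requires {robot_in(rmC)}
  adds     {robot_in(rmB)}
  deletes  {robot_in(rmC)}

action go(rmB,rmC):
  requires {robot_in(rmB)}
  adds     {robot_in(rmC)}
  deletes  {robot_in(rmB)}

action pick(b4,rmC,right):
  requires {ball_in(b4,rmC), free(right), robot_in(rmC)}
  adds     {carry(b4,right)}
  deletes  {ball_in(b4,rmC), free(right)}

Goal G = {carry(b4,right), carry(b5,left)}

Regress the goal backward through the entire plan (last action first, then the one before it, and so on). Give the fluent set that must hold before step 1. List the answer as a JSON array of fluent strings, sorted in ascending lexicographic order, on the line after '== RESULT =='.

Work backward from the goal:
  through step 3 (pick(b4,rmC,right)): drop {carry(b4,right)}, keep {carry(b5,left)}, require {ball_in(b4,rmC), free(right), robot_in(rmC)}
    → {ball_in(b4,rmC), carry(b5,left), free(right), robot_in(rmC)}
  through step 2 (go(rmB,rmC)): drop {robot_in(rmC)}, keep {ball_in(b4,rmC), carry(b5,left), free(right)}, require {robot_in(rmB)}
    → {ball_in(b4,rmC), carry(b5,left), free(right), robot_in(rmB)}
  through step 1 (go(rmC,rmB)): drop {robot_in(rmB)}, keep {ball_in(b4,rmC), carry(b5,left), free(right)}, require {robot_in(rmC)}
    → {ball_in(b4,rmC), carry(b5,left), free(right), robot_in(rmC)}

== RESULT ==
["ball_in(b4,rmC)", "carry(b5,left)", "free(right)", "robot_in(rmC)"]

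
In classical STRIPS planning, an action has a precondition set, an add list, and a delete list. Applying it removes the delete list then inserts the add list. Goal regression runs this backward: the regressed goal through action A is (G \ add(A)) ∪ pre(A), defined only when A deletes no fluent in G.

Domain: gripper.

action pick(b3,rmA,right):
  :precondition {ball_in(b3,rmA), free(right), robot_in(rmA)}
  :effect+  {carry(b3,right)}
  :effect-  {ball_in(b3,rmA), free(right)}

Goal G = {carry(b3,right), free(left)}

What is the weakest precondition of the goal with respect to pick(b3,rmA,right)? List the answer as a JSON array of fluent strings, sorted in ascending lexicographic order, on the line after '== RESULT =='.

Regress:
  G ∩ del = {}  (empty — regression defined)
  G \ add = {carry(b3,right), free(left)} \ {carry(b3,right)} = {free(left)}
  ∪ pre   = {free(left)} ∪ {ball_in(b3,rmA), free(right), robot_in(rmA)}
          = {ball_in(b3,rmA), free(left), free(right), robot_in(rmA)}

== RESULT ==
["ball_in(b3,rmA)", "free(left)", "free(right)", "robot_in(rmA)"]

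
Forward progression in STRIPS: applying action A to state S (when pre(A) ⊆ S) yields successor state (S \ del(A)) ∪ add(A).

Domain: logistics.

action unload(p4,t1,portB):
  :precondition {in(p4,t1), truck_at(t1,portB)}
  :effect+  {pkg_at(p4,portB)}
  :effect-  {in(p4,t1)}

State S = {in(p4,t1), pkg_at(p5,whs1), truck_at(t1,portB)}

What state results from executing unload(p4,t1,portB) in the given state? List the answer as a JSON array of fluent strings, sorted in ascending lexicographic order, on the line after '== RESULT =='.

Compute (S \ del) ∪ add:
  pre ⊆ S: {in(p4,t1), truck_at(t1,portB)} ⊆ S  — applicable
  S \ del = {pkg_at(p5,whs1), truck_at(t1,portB)}
  ∪ add   = {pkg_at(p4,portB), pkg_at(p5,whs1), truck_at(t1,portB)}

== RESULT ==
["pkg_at(p4,portB)", "pkg_at(p5,whs1)", "truck_at(t1,portB)"]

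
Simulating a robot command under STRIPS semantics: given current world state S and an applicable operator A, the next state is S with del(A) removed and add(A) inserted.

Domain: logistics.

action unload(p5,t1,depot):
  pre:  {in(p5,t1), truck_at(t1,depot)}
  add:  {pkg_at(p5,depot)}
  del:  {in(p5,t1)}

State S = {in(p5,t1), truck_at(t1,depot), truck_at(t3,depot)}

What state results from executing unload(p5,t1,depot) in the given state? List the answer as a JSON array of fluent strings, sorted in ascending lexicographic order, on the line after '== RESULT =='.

Progress:
  pre ⊆ S: {in(p5,t1), truck_at(t1,depot)} ⊆ S  — applicable
  S \ del = {truck_at(t1,depot), truck_at(t3,depot)}
  ∪ add   = {pkg_at(p5,depot), truck_at(t1,depot), truck_at(t3,depot)}

== RESULT ==
["pkg_at(p5,depot)", "truck_at(t1,depot)", "truck_at(t3,depot)"]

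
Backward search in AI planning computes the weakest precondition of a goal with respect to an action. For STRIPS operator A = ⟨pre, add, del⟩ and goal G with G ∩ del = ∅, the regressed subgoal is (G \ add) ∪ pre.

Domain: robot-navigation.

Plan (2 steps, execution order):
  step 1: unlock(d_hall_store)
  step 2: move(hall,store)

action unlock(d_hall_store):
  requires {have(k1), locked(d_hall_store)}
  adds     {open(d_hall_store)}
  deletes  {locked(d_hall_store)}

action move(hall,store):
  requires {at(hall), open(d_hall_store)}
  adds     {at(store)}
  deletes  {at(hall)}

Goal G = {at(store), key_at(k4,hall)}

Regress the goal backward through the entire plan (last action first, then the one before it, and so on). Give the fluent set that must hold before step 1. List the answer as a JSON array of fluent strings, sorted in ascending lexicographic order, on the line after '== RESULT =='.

Work backward from the goal:
  through step 2 (move(hall,store)): drop {at(store)}, keep {key_at(k4,hall)}, require {at(hall), open(d_hall_store)}
    → {at(hall), key_at(k4,hall), open(d_hall_store)}
  through step 1 (unlock(d_hall_store)): drop {open(d_hall_store)}, keep {at(hall), key_at(k4,hall)}, require {have(k1), locked(d_hall_store)}
    → {at(hall), have(k1), key_at(k4,hall), locked(d_hall_store)}

== RESULT ==
["at(hall)", "have(k1)", "key_at(k4,hall)", "locked(d_hall_store)"]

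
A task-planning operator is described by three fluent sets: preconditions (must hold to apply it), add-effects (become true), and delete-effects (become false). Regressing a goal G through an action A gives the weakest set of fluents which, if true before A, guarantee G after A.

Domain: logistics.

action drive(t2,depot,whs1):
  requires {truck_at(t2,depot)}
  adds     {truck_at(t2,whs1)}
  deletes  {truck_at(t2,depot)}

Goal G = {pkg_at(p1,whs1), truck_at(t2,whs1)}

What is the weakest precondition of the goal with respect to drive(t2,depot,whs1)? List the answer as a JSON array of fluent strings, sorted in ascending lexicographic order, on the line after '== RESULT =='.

Compute (G \ add) ∪ pre:
  G ∩ del = {}  (empty — regression defined)
  G \ add = {pkg_at(p1,whs1), truck_at(t2,whs1)} \ {truck_at(t2,whs1)} = {pkg_at(p1,whs1)}
  ∪ pre   = {pkg_at(p1,whs1)} ∪ {truck_at(t2,depot)}
          = {pkg_at(p1,whs1), truck_at(t2,depot)}

== RESULT ==
["pkg_at(p1,whs1)", "truck_at(t2,depot)"]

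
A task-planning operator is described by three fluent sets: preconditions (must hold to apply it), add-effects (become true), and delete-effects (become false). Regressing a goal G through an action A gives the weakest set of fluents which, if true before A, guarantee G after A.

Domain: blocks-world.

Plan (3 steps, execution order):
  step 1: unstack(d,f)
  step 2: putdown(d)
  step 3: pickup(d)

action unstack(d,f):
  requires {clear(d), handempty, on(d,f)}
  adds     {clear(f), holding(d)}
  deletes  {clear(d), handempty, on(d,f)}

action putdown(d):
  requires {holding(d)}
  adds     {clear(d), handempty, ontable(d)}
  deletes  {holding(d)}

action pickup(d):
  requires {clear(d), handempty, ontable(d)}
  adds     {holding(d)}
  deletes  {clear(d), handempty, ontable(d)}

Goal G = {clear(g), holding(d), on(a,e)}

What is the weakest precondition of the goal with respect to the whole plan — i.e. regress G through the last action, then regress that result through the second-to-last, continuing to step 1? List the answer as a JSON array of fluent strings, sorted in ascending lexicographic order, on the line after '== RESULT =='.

Work backward from the goal:
  through step 3 (pickup(d)): drop {holding(d)}, keep {clear(g), on(a,e)}, require {clear(d), handempty, ontable(d)}
    → {clear(d), clear(g), handempty, on(a,e), ontable(d)}
  through step 2 (putdown(d)): drop {clear(d), handempty, ontable(d)}, keep {clear(g), on(a,e)}, require {holding(d)}
    → {clear(g), holding(d), on(a,e)}
  through step 1 (unstack(d,f)): drop {holding(d)}, keep {clear(g), on(a,e)}, require {clear(d), handempty, on(d,f)}
    → {clear(d), clear(g), handempty, on(a,e), on(d,f)}

== RESULT ==
["clear(d)", "clear(g)", "handempty", "on(a,e)", "on(d,f)"]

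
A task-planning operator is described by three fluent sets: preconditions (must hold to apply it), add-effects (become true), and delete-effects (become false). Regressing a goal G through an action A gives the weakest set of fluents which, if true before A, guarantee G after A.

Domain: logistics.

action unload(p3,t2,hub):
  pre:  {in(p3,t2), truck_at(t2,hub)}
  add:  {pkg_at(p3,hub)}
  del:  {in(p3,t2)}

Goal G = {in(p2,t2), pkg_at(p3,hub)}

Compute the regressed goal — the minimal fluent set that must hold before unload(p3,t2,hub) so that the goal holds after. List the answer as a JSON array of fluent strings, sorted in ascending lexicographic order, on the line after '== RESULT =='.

Regress:
  G ∩ del = {}  (empty — regression defined)
  G \ add = {in(p2,t2), pkg_at(p3,hub)} \ {pkg_at(p3,hub)} = {in(p2,t2)}
  ∪ pre   = {in(p2,t2)} ∪ {in(p3,t2), truck_at(t2,hub)}
          = {in(p2,t2), in(p3,t2), truck_at(t2,hub)}

== RESULT ==
["in(p2,t2)", "in(p3,t2)", "truck_at(t2,hub)"]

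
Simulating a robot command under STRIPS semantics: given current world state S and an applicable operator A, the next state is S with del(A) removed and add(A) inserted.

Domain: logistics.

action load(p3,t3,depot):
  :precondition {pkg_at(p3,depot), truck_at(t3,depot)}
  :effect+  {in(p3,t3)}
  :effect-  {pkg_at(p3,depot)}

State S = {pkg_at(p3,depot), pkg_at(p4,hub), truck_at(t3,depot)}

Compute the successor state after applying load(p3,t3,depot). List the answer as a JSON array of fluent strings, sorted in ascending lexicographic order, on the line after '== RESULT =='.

Compute (S \ del) ∪ add:
  pre ⊆ S: {pkg_at(p3,depot), truck_at(t3,depot)} ⊆ S  — applicable
  S \ del = {pkg_at(p4,hub), truck_at(t3,depot)}
  ∪ add   = {in(p3,t3), pkg_at(p4,hub), truck_at(t3,depot)}

== RESULT ==
["in(p3,t3)", "pkg_at(p4,hub)", "truck_at(t3,depot)"]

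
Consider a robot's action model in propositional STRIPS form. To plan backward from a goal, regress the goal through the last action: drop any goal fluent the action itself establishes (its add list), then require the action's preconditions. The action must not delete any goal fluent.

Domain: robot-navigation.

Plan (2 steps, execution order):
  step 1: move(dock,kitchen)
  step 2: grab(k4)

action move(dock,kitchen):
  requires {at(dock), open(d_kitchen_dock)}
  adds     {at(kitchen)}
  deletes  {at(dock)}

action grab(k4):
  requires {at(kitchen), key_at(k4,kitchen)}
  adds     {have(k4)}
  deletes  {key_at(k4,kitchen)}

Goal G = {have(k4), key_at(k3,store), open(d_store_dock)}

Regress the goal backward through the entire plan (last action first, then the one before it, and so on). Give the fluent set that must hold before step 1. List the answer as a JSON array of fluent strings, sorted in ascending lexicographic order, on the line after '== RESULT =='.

Regress step by step:
  through step 2 (grab(k4)): drop {have(k4)}, keep {key_at(k3,store), open(d_store_dock)}, require {at(kitchen), key_at(k4,kitchen)}
    → {at(kitchen), key_at(k3,store), key_at(k4,kitchen), open(d_store_dock)}
  through step 1 (move(dock,kitchen)): drop {at(kitchen)}, keep {key_at(k3,store), key_at(k4,kitchen), open(d_store_dock)}, require {at(dock), open(d_kitchen_dock)}
    → {at(dock), key_at(k3,store), key_at(k4,kitchen), open(d_kitchen_dock), open(d_store_dock)}

== RESULT ==
["at(dock)", "key_at(k3,store)", "key_at(k4,kitchen)", "open(d_kitchen_dock)", "open(d_store_dock)"]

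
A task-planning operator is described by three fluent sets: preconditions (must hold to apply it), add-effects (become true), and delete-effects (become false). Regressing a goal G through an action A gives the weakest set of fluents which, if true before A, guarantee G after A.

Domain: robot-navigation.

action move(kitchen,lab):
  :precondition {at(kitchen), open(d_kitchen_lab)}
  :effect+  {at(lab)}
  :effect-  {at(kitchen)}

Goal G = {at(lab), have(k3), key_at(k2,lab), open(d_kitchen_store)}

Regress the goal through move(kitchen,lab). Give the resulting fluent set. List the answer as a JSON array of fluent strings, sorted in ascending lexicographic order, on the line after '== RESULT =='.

Compute (G \ add) ∪ pre:
  G ∩ del = {}  (empty — regression defined)
  G \ add = {at(lab), have(k3), key_at(k2,lab), open(d_kitchen_store)} \ {at(lab)} = {have(k3), key_at(k2,lab), open(d_kitchen_store)}
  ∪ pre   = {have(k3), key_at(k2,lab), open(d_kitchen_store)} ∪ {at(kitchen), open(d_kitchen_lab)}
          = {at(kitchen), have(k3), key_at(k2,lab), open(d_kitchen_lab), open(d_kitchen_store)}

== RESULT ==
["at(kitchen)", "have(k3)", "key_at(k2,lab)", "open(d_kitchen_lab)", "open(d_kitchen_store)"]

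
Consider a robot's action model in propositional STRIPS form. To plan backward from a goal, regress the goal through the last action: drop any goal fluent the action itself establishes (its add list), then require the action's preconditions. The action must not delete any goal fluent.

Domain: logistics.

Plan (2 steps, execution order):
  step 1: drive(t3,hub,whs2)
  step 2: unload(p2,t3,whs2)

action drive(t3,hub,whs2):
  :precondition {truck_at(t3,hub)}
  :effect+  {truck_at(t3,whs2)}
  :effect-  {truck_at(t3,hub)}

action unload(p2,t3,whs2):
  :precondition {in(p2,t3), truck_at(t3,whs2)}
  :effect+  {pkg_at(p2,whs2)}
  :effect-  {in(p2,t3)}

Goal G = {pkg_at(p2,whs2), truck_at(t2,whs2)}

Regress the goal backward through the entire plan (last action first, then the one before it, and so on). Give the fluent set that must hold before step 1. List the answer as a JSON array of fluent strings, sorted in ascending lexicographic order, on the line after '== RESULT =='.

Regress step by step:
  through step 2 (unload(p2,t3,whs2)): drop {pkg_at(p2,whs2)}, keep {truck_at(t2,whs2)}, require {in(p2,t3), truck_at(t3,whs2)}
    → {in(p2,t3), truck_at(t2,whs2), truck_at(t3,whs2)}
  through step 1 (drive(t3,hub,whs2)): drop {truck_at(t3,whs2)}, keep {in(p2,t3), truck_at(t2,whs2)}, require {truck_at(t3,hub)}
    → {in(p2,t3), truck_at(t2,whs2), truck_at(t3,hub)}

== RESULT ==
["in(p2,t3)", "truck_at(t2,whs2)", "truck_at(t3,hub)"]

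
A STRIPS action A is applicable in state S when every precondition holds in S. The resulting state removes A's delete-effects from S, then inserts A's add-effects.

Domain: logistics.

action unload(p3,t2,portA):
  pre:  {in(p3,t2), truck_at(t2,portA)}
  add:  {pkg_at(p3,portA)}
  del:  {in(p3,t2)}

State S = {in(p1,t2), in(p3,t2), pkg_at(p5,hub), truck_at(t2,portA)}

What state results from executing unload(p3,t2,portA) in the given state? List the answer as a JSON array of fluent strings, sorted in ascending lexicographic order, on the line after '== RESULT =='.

Compute (S \ del) ∪ add:
  pre ⊆ S: {in(p3,t2), truck_at(t2,portA)} ⊆ S  — applicable
  S \ del = {in(p1,t2), pkg_at(p5,hub), truck_at(t2,portA)}
  ∪ add   = {in(p1,t2), pkg_at(p3,portA), pkg_at(p5,hub), truck_at(t2,portA)}

== RESULT ==
["in(p1,t2)", "pkg_at(p3,portA)", "pkg_at(p5,hub)", "truck_at(t2,portA)"]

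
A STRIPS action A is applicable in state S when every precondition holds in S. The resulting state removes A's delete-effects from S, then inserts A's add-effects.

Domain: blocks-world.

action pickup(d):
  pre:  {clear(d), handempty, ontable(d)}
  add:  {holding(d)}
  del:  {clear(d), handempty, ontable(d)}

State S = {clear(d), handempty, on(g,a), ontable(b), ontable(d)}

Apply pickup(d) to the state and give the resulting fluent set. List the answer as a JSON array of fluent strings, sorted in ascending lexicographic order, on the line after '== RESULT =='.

Progress:
  pre ⊆ S: {clear(d), handempty, ontable(d)} ⊆ S  — applicable
  S \ del = {on(g,a), ontable(b)}
  ∪ add   = {holding(d), on(g,a), ontable(b)}

== RESULT ==
["holding(d)", "on(g,a)", "ontable(b)"]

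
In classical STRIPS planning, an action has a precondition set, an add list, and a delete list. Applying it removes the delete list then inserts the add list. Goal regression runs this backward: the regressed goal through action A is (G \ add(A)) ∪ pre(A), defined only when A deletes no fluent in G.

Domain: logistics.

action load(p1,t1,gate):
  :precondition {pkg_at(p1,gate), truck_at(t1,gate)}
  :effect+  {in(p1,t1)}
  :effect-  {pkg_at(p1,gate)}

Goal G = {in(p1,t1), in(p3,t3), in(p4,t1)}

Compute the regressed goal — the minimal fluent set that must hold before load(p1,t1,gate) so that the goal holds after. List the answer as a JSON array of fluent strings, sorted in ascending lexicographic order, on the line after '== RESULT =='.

Regress:
  G ∩ del = {}  (empty — regression defined)
  G \ add = {in(p1,t1), in(p3,t3), in(p4,t1)} \ {in(p1,t1)} = {in(p3,t3), in(p4,t1)}
  ∪ pre   = {in(p3,t3), in(p4,t1)} ∪ {pkg_at(p1,gate), truck_at(t1,gate)}
          = {in(p3,t3), in(p4,t1), pkg_at(p1,gate), truck_at(t1,gate)}

== RESULT ==
["in(p3,t3)", "in(p4,t1)", "pkg_at(p1,gate)", "truck_at(t1,gate)"]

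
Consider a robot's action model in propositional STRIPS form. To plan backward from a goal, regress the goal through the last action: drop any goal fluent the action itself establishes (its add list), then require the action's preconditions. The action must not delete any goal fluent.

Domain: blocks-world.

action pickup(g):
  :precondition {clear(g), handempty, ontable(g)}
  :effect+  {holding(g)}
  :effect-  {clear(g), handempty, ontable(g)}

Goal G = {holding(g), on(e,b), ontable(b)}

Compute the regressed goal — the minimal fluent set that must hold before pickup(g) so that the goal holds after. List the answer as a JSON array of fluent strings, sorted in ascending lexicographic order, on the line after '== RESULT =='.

Regress:
  G ∩ del = {}  (empty — regression defined)
  G \ add = {holding(g), on(e,b), ontable(b)} \ {holding(g)} = {on(e,b), ontable(b)}
  ∪ pre   = {on(e,b), ontable(b)} ∪ {clear(g), handempty, ontable(g)}
          = {clear(g), handempty, on(e,b), ontable(b), ontable(g)}

== RESULT ==
["clear(g)", "handempty", "on(e,b)", "ontable(b)", "ontable(g)"]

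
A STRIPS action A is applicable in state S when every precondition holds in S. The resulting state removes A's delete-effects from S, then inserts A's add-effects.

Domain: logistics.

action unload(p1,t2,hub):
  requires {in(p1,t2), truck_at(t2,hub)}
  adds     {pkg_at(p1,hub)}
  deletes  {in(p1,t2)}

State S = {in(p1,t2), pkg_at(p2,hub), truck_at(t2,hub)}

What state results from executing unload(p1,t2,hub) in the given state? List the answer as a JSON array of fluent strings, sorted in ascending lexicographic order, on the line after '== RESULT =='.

Compute (S \ del) ∪ add:
  pre ⊆ S: {in(p1,t2), truck_at(t2,hub)} ⊆ S  — applicable
  S \ del = {pkg_at(p2,hub), truck_at(t2,hub)}
  ∪ add   = {pkg_at(p1,hub), pkg_at(p2,hub), truck_at(t2,hub)}

== RESULT ==
["pkg_at(p1,hub)", "pkg_at(p2,hub)", "truck_at(t2,hub)"]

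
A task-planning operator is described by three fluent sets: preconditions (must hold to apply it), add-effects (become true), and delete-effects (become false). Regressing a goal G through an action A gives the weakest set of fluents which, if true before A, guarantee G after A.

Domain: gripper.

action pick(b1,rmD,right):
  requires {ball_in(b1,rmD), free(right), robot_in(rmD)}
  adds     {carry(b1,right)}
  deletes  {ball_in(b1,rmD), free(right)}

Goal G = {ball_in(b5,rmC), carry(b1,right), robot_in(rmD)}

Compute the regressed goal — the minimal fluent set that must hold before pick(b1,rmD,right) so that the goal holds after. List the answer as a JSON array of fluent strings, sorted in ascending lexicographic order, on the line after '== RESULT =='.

Compute (G \ add) ∪ pre:
  G ∩ del = {}  (empty — regression defined)
  G \ add = {ball_in(b5,rmC), carry(b1,right), robot_in(rmD)} \ {carry(b1,right)} = {ball_in(b5,rmC), robot_in(rmD)}
  ∪ pre   = {ball_in(b5,rmC), robot_in(rmD)} ∪ {ball_in(b1,rmD), free(right), robot_in(rmD)}
          = {ball_in(b1,rmD), ball_in(b5,rmC), free(right), robot_in(rmD)}

== RESULT ==
["ball_in(b1,rmD)", "ball_in(b5,rmC)", "free(right)", "robot_in(rmD)"]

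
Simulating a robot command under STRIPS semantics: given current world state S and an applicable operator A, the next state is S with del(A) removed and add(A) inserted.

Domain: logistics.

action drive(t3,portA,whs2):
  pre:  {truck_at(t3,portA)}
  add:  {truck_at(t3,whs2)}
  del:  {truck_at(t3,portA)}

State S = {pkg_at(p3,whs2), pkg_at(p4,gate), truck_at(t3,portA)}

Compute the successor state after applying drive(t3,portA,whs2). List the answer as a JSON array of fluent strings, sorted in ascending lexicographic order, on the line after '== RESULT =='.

Progress:
  pre ⊆ S: {truck_at(t3,portA)} ⊆ S  — applicable
  S \ del = {pkg_at(p3,whs2), pkg_at(p4,gate)}
  ∪ add   = {pkg_at(p3,whs2), pkg_at(p4,gate), truck_at(t3,whs2)}

== RESULT ==
["pkg_at(p3,whs2)", "pkg_at(p4,gate)", "truck_at(t3,whs2)"]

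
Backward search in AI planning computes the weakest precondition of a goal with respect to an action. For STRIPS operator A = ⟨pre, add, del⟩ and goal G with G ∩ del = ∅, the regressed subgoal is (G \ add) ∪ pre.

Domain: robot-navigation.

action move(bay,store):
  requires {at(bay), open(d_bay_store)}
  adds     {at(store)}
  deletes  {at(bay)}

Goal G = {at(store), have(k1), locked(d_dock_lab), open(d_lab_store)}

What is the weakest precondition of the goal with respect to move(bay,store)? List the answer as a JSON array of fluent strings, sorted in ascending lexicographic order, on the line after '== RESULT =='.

Compute (G \ add) ∪ pre:
  G ∩ del = {}  (empty — regression defined)
  G \ add = {at(store), have(k1), locked(d_dock_lab), open(d_lab_store)} \ {at(store)} = {have(k1), locked(d_dock_lab), open(d_lab_store)}
  ∪ pre   = {have(k1), locked(d_dock_lab), open(d_lab_store)} ∪ {at(bay), open(d_bay_store)}
          = {at(bay), have(k1), locked(d_dock_lab), open(d_bay_store), open(d_lab_store)}

== RESULT ==
["at(bay)", "have(k1)", "locked(d_dock_lab)", "open(d_bay_store)", "open(d_lab_store)"]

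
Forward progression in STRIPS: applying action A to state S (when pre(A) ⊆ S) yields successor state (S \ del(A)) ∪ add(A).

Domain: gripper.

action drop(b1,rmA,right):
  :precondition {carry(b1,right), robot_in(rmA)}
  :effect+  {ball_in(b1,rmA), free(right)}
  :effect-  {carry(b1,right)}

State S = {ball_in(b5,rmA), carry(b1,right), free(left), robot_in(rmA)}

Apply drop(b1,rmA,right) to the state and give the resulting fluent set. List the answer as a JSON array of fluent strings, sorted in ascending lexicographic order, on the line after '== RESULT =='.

Compute (S \ del) ∪ add:
  pre ⊆ S: {carry(b1,right), robot_in(rmA)} ⊆ S  — applicable
  S \ del = {ball_in(b5,rmA), free(left), robot_in(rmA)}
  ∪ add   = {ball_in(b1,rmA), ball_in(b5,rmA), free(left), free(right), robot_in(rmA)}

== RESULT ==
["ball_in(b1,rmA)", "ball_in(b5,rmA)", "free(left)", "free(right)", "robot_in(rmA)"]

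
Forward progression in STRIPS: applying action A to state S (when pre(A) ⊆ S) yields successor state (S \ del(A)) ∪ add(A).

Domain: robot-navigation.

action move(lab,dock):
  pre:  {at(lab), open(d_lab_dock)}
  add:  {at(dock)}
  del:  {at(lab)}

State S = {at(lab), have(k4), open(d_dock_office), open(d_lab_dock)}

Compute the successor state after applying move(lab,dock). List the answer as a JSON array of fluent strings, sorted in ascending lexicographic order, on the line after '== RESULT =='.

Progress:
  pre ⊆ S: {at(lab), open(d_lab_dock)} ⊆ S  — applicable
  S \ del = {have(k4), open(d_dock_office), open(d_lab_dock)}
  ∪ add   = {at(dock), have(k4), open(d_dock_office), open(d_lab_dock)}

== RESULT ==
["at(dock)", "have(k4)", "open(d_dock_office)", "open(d_lab_dock)"]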